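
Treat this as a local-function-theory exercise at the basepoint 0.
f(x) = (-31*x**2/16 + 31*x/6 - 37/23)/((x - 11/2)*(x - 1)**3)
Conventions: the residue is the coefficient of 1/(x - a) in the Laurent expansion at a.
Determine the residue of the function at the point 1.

The residue is 140435/402408.

At the order-3 pole 1 set g(x) = (x - (1))^3*f(x) = (-31*x**2/16 + 31*x/6 - 37/23)/(x - 11/2).
Order-3 pole: residue = g''(a)/2; g''(1) = 140435/201204, so the residue is 140435/402408.


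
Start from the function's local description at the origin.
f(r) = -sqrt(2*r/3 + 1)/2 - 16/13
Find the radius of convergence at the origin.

The radius of convergence is 3/2.

Branch term (-1/2)*sqrt(1 - r/(-3/2)): its argument vanishes at r = -3/2, a square-root branch point, modulus 3/2.
The radius of convergence is the smallest modulus among the singular points: 3/2.


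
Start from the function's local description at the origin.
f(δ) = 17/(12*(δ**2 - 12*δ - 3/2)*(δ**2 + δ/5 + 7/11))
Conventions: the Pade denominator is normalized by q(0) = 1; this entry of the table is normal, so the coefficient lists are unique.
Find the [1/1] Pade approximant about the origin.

The Pade approximant has numerator coefficients [-187/126, 67133/109998]; denominator coefficients [1, 241478/30555].

Taylor coefficients needed (expand at 0): a_0 = -187/126, a_1 = 18139/1470, a_2 = -22578193/231525.
Write the denominator as Q(δ) = 1 + q1*δ. Requiring Q*f - P = O(δ^3) with deg P <= 1 kills the coefficients of δ^2..δ^2 in Q*f:
  δ^2: a_2 + q1*a_1 = 0, i.e. -22578193/231525 + (18139/1470)*q1 = 0.
Solving this linear system: q1 = 241478/30555.
The numerator is Q*f truncated at degree 1: P0 = a_0 = -187/126; P1 = a_1 + q1*a_0 = 67133/109998.


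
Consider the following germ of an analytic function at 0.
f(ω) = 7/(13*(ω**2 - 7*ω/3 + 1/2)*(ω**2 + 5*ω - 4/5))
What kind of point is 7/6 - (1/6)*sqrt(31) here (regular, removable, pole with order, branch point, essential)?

The point is a pole of order 1.

The denominator factor ω**2 - 7*ω/3 + 1/2 vanishes at 7/6 - (1/6)*sqrt(31) and appears to the power 1; the numerator there equals 7/13, nonzero, and no other factor vanishes.
Hence a pole whose order is the multiplicity, 1.


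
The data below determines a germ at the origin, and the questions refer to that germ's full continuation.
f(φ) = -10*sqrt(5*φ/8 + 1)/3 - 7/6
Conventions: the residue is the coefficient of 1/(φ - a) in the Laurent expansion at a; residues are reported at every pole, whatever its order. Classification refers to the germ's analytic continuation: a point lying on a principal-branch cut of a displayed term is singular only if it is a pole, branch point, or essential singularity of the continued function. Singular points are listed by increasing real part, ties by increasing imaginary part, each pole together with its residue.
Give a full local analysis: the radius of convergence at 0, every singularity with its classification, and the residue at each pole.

Branch term (-10/3)*sqrt(1 - φ/(-8/5)): its argument vanishes at φ = -8/5, a square-root branch point, modulus 8/5.
The radius of convergence is the smallest modulus among the singular points: 8/5.

Radius of convergence at 0: 8/5.
At -8/5: an algebraic (square-root) branch point.


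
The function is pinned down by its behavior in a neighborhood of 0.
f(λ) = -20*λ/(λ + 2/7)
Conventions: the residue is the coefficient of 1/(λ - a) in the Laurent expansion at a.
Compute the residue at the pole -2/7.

At the order-1 pole -2/7 set g(λ) = (λ - (-2/7))*f(λ) = -20*λ.
Simple pole: residue = g(a) at a = -2/7, which is 40/7.

The residue is 40/7.


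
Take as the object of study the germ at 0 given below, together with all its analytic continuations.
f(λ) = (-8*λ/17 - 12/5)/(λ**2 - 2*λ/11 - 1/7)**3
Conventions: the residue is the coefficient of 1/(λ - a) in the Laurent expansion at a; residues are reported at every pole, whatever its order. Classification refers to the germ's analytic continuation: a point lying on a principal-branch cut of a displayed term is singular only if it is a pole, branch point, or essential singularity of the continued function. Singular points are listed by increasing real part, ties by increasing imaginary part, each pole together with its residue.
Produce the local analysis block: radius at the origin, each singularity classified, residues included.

Denominator factor (λ**2 - 2*λ/11 - 1/7)^3: discriminant 512/847, real irrational roots 1/11 + (8/77)*sqrt(14) and 1/11 - (8/77)*sqrt(14); poles of order 3, moduli 1/11 + (8/77)*sqrt(14) and -1/11 + (8/77)*sqrt(14).
The radius of convergence is the smallest modulus among the singular points: -1/11 + (8/77)*sqrt(14).
The factor λ**2 - 2*λ/11 - 1/7 splits as (λ - a)(λ - a') with a = 1/11 - (8/77)*sqrt(14), a' = 1/11 + (8/77)*sqrt(14). At the order-3 pole a set g(λ) = (λ - a)^3*f(λ) = [-8*λ/17 - 12/5] / (λ - a')^3.
Order-3 pole: residue = g''(a)/2; g''(1/11 - (8/77)*sqrt(14)) = (1228921617/44564480)*sqrt(14), so the residue is (1228921617/89128960)*sqrt(14).
The factor λ**2 - 2*λ/11 - 1/7 splits as (λ - a)(λ - a') with a = 1/11 + (8/77)*sqrt(14), a' = 1/11 - (8/77)*sqrt(14). At the order-3 pole a set g(λ) = (λ - a)^3*f(λ) = [-8*λ/17 - 12/5] / (λ - a')^3.
Order-3 pole: residue = g''(a)/2; g''(1/11 + (8/77)*sqrt(14)) = -(1228921617/44564480)*sqrt(14), so the residue is -(1228921617/89128960)*sqrt(14).
List the singular points by increasing real part (a conjugate pair: the negative imaginary part first).

Radius of convergence at 0: -1/11 + (8/77)*sqrt(14).
At 1/11 - (8/77)*sqrt(14): a pole of order 3; residue (1228921617/89128960)*sqrt(14).
At 1/11 + (8/77)*sqrt(14): a pole of order 3; residue -(1228921617/89128960)*sqrt(14).


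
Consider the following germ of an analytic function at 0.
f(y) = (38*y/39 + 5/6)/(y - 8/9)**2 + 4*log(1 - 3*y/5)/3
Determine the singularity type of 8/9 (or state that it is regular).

The point is a pole of order 2.

The denominator factor y - 8/9 vanishes at 8/9 and appears to the power 2; the numerator there equals 1193/702, nonzero, and no other factor vanishes.
The branch terms are analytic at this point.
Hence a pole whose order is the multiplicity, 2.


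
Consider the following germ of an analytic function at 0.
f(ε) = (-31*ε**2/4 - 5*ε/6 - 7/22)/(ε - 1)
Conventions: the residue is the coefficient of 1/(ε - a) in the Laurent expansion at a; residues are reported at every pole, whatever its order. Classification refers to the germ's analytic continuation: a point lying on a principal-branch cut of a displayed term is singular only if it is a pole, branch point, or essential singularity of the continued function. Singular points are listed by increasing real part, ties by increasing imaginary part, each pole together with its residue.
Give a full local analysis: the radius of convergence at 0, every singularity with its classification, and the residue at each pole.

Denominator factor (ε - 1): pole of order 1 at 1, modulus 1.
The radius of convergence is the smallest modulus among the singular points: 1.
At the order-1 pole 1 set g(ε) = (ε - (1))*f(ε) = -31*ε**2/4 - 5*ε/6 - 7/22.
Simple pole: residue = g(a) at a = 1, which is -1175/132.

Radius of convergence at 0: 1.
At 1: a pole of order 1; residue -1175/132.


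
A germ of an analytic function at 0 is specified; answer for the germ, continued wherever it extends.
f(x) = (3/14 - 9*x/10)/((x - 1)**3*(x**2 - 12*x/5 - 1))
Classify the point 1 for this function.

The denominator factor x - 1 vanishes at 1 and appears to the power 3; the numerator there equals -24/35, nonzero, and no other factor vanishes.
Hence a pole whose order is the multiplicity, 3.

The point is a pole of order 3.


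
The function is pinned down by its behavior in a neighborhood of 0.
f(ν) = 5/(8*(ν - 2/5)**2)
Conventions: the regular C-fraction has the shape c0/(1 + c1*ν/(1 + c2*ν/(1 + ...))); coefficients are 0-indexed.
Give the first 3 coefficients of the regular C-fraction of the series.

The regular C-fraction coefficients are [125/32, -5, 5/4].

Taylor coefficients (expand at 0): a_0 = 125/32, a_1 = 625/32, a_2 = 9375/128.
c0 = a_0 = 125/32. Peel one level at a time: if S = 1 + c*ν/S' with S'(0) = 1, then c is the ν-coefficient of S and S' = c*ν/(S - 1).
S_1 = c0/f = 1 + (-5)*ν + (25/4)*ν^2 + ...; c1 = -5.
S_2 = c1*ν/(S_1 - 1) = 1 + (5/4)*ν + ...; c2 = 5/4.


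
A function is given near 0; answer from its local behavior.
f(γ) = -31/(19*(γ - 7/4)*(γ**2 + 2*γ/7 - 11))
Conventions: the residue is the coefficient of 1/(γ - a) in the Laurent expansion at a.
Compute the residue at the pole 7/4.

At the order-1 pole 7/4 set g(γ) = (γ - (7/4))*f(γ) = -31/(19*(γ**2 + 2*γ/7 - 11)).
Simple pole: residue = g(a) at a = 7/4, which is 496/2261.

The residue is 496/2261.


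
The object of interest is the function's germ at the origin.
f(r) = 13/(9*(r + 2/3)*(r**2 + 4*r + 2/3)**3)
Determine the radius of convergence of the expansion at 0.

The radius of convergence is 2 - (1/3)*sqrt(30).

Denominator factor (r + 2/3): pole of order 1 at -2/3, modulus 2/3.
Denominator factor (r**2 + 4*r + 2/3)^3: discriminant 40/3, real irrational roots -2 + (1/3)*sqrt(30) and -2 - (1/3)*sqrt(30); poles of order 3, moduli 2 - (1/3)*sqrt(30) and 2 + (1/3)*sqrt(30).
The radius of convergence is the smallest modulus among the singular points: 2 - (1/3)*sqrt(30).


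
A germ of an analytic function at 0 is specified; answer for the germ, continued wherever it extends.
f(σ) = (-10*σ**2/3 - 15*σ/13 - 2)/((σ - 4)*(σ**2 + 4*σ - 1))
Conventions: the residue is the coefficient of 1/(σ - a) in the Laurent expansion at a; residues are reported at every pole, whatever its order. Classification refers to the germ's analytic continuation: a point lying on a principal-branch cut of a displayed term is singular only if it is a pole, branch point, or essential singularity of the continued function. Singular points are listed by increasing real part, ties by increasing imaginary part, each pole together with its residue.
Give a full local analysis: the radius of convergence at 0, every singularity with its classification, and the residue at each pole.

Radius of convergence at 0: -2 + sqrt(5).
At -2 - sqrt(5): a pole of order 1; residue -282/403 - (4573/12090)*sqrt(5).
At -2 + sqrt(5): a pole of order 1; residue -282/403 + (4573/12090)*sqrt(5).
At 4: a pole of order 1; residue -2338/1209.

Denominator factor (σ**2 + 4*σ - 1): discriminant 20, real irrational roots -2 + sqrt(5) and -2 - sqrt(5); poles of order 1, moduli -2 + sqrt(5) and 2 + sqrt(5).
Denominator factor (σ - 4): pole of order 1 at 4, modulus 4.
The radius of convergence is the smallest modulus among the singular points: -2 + sqrt(5).
The factor σ**2 + 4*σ - 1 splits as (σ - a)(σ - a') with a = -2 - sqrt(5), a' = -2 + sqrt(5). At the order-1 pole a set g(σ) = (σ - a)*f(σ) = [(-10*σ**2/3 - 15*σ/13 - 2)/(σ - 4)] / (σ - a').
Simple pole: residue = g(a) at a = -2 - sqrt(5), which is -282/403 - (4573/12090)*sqrt(5).
The factor σ**2 + 4*σ - 1 splits as (σ - a)(σ - a') with a = -2 + sqrt(5), a' = -2 - sqrt(5). At the order-1 pole a set g(σ) = (σ - a)*f(σ) = [(-10*σ**2/3 - 15*σ/13 - 2)/(σ - 4)] / (σ - a').
Simple pole: residue = g(a) at a = -2 + sqrt(5), which is -282/403 + (4573/12090)*sqrt(5).
At the order-1 pole 4 set g(σ) = (σ - (4))*f(σ) = (-10*σ**2/3 - 15*σ/13 - 2)/(σ**2 + 4*σ - 1).
Simple pole: residue = g(a) at a = 4, which is -2338/1209.
List the singular points by increasing real part (a conjugate pair: the negative imaginary part first).


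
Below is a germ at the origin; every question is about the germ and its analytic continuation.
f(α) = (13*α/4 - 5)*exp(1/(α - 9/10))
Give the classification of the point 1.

The point is a regular point.

There is no denominator, hence no pole anywhere.
The essential point of exp(1/(α - (9/10))) is 9/10, not 1.
So the germ continues analytically to 1.


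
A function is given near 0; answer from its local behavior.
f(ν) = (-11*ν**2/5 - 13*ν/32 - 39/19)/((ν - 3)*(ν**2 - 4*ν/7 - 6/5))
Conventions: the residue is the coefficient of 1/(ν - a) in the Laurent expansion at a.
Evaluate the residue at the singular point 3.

The residue is -163653/43168.

At the order-1 pole 3 set g(ν) = (ν - (3))*f(ν) = (-11*ν**2/5 - 13*ν/32 - 39/19)/(ν**2 - 4*ν/7 - 6/5).
Simple pole: residue = g(a) at a = 3, which is -163653/43168.


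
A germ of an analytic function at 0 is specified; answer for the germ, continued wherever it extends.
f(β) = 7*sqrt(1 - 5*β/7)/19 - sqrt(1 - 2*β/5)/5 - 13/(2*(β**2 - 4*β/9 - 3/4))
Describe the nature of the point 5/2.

The term (-1/5)*sqrt(1 - β/(5/2)) has argument 1 - 5/2/(5/2) = 0 at 5/2: a square-root (algebraic, two-sheeted) branch point; the remaining terms are analytic or single-valued there.

The point is an algebraic (square-root) branch point.


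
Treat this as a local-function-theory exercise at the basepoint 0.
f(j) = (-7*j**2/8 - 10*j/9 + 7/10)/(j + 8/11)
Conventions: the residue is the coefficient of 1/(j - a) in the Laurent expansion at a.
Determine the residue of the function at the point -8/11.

The residue is 11383/10890.

At the order-1 pole -8/11 set g(j) = (j - (-8/11))*f(j) = -7*j**2/8 - 10*j/9 + 7/10.
Simple pole: residue = g(a) at a = -8/11, which is 11383/10890.


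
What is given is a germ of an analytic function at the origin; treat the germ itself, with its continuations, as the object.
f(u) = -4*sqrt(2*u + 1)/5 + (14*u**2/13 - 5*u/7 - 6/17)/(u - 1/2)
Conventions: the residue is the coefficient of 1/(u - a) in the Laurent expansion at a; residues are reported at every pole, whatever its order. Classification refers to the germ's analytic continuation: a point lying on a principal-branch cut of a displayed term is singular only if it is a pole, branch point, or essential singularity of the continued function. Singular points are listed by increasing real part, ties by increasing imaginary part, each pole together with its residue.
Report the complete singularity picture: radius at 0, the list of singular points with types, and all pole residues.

Radius of convergence at 0: 1/2.
At -1/2: an algebraic (square-root) branch point.
At 1/2: a pole of order 1; residue -682/1547.

Denominator factor (u - 1/2): pole of order 1 at 1/2, modulus 1/2.
Branch term (-4/5)*sqrt(1 - u/(-1/2)): its argument vanishes at u = -1/2, a square-root branch point, modulus 1/2.
The radius of convergence is the smallest modulus among the singular points: 1/2.
The branch term is analytic at 1/2 and contributes nothing to the residue; only the rational part matters.
At the order-1 pole 1/2 set g(u) = (u - (1/2))*(rational part) = 14*u**2/13 - 5*u/7 - 6/17.
Simple pole: residue = g(a) at a = 1/2, which is -682/1547.
List the singular points by increasing real part (a conjugate pair: the negative imaginary part first).


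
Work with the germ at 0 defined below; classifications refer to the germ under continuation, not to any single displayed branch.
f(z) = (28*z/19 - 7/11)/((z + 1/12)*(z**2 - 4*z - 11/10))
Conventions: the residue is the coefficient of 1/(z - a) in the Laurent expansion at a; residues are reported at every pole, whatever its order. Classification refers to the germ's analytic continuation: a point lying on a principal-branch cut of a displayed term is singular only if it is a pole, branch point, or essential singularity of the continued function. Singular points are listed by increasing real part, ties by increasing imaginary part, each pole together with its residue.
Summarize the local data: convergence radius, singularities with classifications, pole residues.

Radius of convergence at 0: 1/12.
At 2 - (1/10)*sqrt(510): a pole of order 1; residue -57120/114323 - (67746/1943491)*sqrt(510).
At -1/12: a pole of order 1; residue 114240/114323.
At 2 + (1/10)*sqrt(510): a pole of order 1; residue -57120/114323 + (67746/1943491)*sqrt(510).

Denominator factor (z**2 - 4*z - 11/10): discriminant 102/5, real irrational roots 2 + (1/10)*sqrt(510) and 2 - (1/10)*sqrt(510); poles of order 1, moduli 2 + (1/10)*sqrt(510) and -2 + (1/10)*sqrt(510).
Denominator factor (z + 1/12): pole of order 1 at -1/12, modulus 1/12.
The radius of convergence is the smallest modulus among the singular points: 1/12.
The factor z**2 - 4*z - 11/10 splits as (z - a)(z - a') with a = 2 - (1/10)*sqrt(510), a' = 2 + (1/10)*sqrt(510). At the order-1 pole a set g(z) = (z - a)*f(z) = [(28*z/19 - 7/11)/(z + 1/12)] / (z - a').
Simple pole: residue = g(a) at a = 2 - (1/10)*sqrt(510), which is -57120/114323 - (67746/1943491)*sqrt(510).
At the order-1 pole -1/12 set g(z) = (z - (-1/12))*f(z) = (28*z/19 - 7/11)/(z**2 - 4*z - 11/10).
Simple pole: residue = g(a) at a = -1/12, which is 114240/114323.
The factor z**2 - 4*z - 11/10 splits as (z - a)(z - a') with a = 2 + (1/10)*sqrt(510), a' = 2 - (1/10)*sqrt(510). At the order-1 pole a set g(z) = (z - a)*f(z) = [(28*z/19 - 7/11)/(z + 1/12)] / (z - a').
Simple pole: residue = g(a) at a = 2 + (1/10)*sqrt(510), which is -57120/114323 + (67746/1943491)*sqrt(510).
List the singular points by increasing real part (a conjugate pair: the negative imaginary part first).


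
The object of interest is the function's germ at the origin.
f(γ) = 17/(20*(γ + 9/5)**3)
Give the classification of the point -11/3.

Denominator factors: γ + 9/5 = -28/15 at γ = -11/3 — none vanishes.
So the germ continues analytically to -11/3.

The point is a regular point.


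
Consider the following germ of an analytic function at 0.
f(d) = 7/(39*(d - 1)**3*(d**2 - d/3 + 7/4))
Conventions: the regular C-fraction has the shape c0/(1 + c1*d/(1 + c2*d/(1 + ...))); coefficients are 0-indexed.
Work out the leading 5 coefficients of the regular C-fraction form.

Taylor coefficients (expand at 0): a_0 = -4/39, a_1 = -268/819, a_2 = -10648/17199, a_3 = -345496/361179, a_4 = -10367548/7584759.
c0 = a_0 = -4/39. Peel one level at a time: if S = 1 + c*d/S' with S'(0) = 1, then c is the d-coefficient of S and S' = c*d/(S - 1).
S_1 = c0/f = 1 + (-67/21)*d + (29/7)*d^2 + ...; c1 = -67/21.
S_2 = c1*d/(S_1 - 1) = 1 + (87/67)*d + (2946/4489)*d^2 + ...; c2 = 87/67.
S_3 = c2*d/(S_2 - 1) = 1 + (-982/1943)*d + (427/2523)*d^2 + ...; c3 = -982/1943.
S_4 = c3*d/(S_3 - 1) = 1 + (28609/85434)*d + ...; c4 = 28609/85434.

The regular C-fraction coefficients are [-4/39, -67/21, 87/67, -982/1943, 28609/85434].


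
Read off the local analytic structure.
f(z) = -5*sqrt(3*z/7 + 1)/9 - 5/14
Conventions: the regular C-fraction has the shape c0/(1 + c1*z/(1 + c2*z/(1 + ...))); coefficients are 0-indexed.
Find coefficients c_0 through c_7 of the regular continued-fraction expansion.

The regular C-fraction coefficients are [-115/126, -3/23, 153/644, 23/476, 79/476, 153/2212, 321/2212, 237/2996].

Taylor coefficients (expand at 0): a_0 = -115/126, a_1 = -5/42, a_2 = 5/392, a_3 = -15/5488, a_4 = 225/307328, a_5 = -135/614656, a_6 = 1215/17210368, a_7 = -40095/1686616064.
c0 = a_0 = -115/126. Peel one level at a time: if S = 1 + c*z/S' with S'(0) = 1, then c is the z-coefficient of S and S' = c*z/(S - 1).
S_1 = c0/f = 1 + (-3/23)*z + (459/14812)*z^2 + ...; c1 = -3/23.
S_2 = c1*z/(S_1 - 1) = 1 + (153/644)*z + (-9/784)*z^2 + ...; c2 = 153/644.
S_3 = c2*z/(S_2 - 1) = 1 + (23/476)*z + (-1817/226576)*z^2 + ...; c3 = 23/476.
S_4 = c3*z/(S_3 - 1) = 1 + (79/476)*z + (-9/784)*z^2 + ...; c4 = 79/476.
S_5 = c4*z/(S_4 - 1) = 1 + (153/2212)*z + (-49113/4892944)*z^2 + ...; c5 = 153/2212.
S_6 = c5*z/(S_5 - 1) = 1 + (321/2212)*z + (-9/784)*z^2 + ...; c6 = 321/2212.
S_7 = c6*z/(S_6 - 1) = 1 + (237/2996)*z + ...; c7 = 237/2996.


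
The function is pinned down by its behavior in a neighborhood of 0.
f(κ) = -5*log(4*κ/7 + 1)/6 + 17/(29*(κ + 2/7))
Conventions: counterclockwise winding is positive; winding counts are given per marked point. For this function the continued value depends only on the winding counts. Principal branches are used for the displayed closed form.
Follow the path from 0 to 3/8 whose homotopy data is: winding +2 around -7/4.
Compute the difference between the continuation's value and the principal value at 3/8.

Continued minus principal equals -(10/3)*pi*i.

The rational part is single-valued and drops out of the difference; each branch term changes only by its own monodromy.
(-5/6)*log(1 - κ/(-7/4)): each positive loop around -7/4 adds 2*pi*i to the log, so winding +2 contributes (-5/6)*(2)*2*pi*i = -(10/3)*pi*i.
Summing the contributions at κ = 3/8 gives -(10/3)*pi*i.


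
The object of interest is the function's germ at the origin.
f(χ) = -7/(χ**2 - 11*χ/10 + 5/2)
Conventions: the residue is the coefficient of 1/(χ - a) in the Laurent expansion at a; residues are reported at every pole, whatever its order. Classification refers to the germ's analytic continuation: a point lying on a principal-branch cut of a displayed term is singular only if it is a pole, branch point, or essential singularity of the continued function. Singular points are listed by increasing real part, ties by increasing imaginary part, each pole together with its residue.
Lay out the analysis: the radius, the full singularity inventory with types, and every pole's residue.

Radius of convergence at 0: (1/2)*sqrt(10).
At (11/20) - ((1/20)*sqrt(879))*i: a pole of order 1; residue -((70/879)*sqrt(879))*i.
At (11/20) + ((1/20)*sqrt(879))*i: a pole of order 1; residue ((70/879)*sqrt(879))*i.

Denominator factor (χ**2 - 11*χ/10 + 5/2): discriminant -879/100, complex-conjugate roots (11/20) + ((1/20)*sqrt(879))*i and (11/20) - ((1/20)*sqrt(879))*i; poles of order 1, moduli (1/2)*sqrt(10) and (1/2)*sqrt(10).
The radius of convergence is the smallest modulus among the singular points: (1/2)*sqrt(10).
The factor χ**2 - 11*χ/10 + 5/2 splits as (χ - a)(χ - a') with a = (11/20) - ((1/20)*sqrt(879))*i, a' = (11/20) + ((1/20)*sqrt(879))*i. At the order-1 pole a set g(χ) = (χ - a)*f(χ) = [-7] / (χ - a').
Simple pole: residue = g(a) at a = (11/20) - ((1/20)*sqrt(879))*i, which is -((70/879)*sqrt(879))*i.
The factor χ**2 - 11*χ/10 + 5/2 splits as (χ - a)(χ - a') with a = (11/20) + ((1/20)*sqrt(879))*i, a' = (11/20) - ((1/20)*sqrt(879))*i. At the order-1 pole a set g(χ) = (χ - a)*f(χ) = [-7] / (χ - a').
Simple pole: residue = g(a) at a = (11/20) + ((1/20)*sqrt(879))*i, which is ((70/879)*sqrt(879))*i.
List the singular points by increasing real part (a conjugate pair: the negative imaginary part first).


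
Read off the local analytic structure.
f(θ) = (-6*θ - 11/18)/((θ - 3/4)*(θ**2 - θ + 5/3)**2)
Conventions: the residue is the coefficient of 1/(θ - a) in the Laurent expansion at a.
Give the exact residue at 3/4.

At the order-1 pole 3/4 set g(θ) = (θ - (3/4))*f(θ) = (-6*θ - 11/18)/(θ**2 - θ + 5/3)**2.
Simple pole: residue = g(a) at a = 3/4, which is -11776/5041.

The residue is -11776/5041.


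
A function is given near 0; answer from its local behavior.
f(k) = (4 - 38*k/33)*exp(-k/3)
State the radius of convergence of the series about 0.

The radius of convergence is infinite.

The factor exp(-k/3) is entire and contributes no finite singular point.
The polynomial part has no poles.
No finite singular points: the Taylor series at 0 converges everywhere.


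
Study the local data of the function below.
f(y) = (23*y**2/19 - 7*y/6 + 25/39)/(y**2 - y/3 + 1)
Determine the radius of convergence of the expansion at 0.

The radius of convergence is 1.

Denominator factor (y**2 - y/3 + 1): discriminant -35/9, complex-conjugate roots (1/6) + ((1/6)*sqrt(35))*i and (1/6) - ((1/6)*sqrt(35))*i; poles of order 1, moduli 1 and 1.
The radius of convergence is the smallest modulus among the singular points: 1.


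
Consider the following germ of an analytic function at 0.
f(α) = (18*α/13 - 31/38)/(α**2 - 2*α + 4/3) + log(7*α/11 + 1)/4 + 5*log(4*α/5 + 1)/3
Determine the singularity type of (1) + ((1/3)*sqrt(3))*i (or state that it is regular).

The denominator factor α**2 - 2*α + 4/3 vanishes at (1) + ((1/3)*sqrt(3))*i and appears to the power 1; the numerator there equals (281/494) + ((6/13)*sqrt(3))*i, nonzero, and no other factor vanishes.
The branch terms are analytic at this point.
Hence a pole whose order is the multiplicity, 1.

The point is a pole of order 1.


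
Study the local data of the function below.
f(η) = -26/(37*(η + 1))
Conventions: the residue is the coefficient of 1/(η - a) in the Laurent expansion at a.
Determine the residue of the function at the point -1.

The residue is -26/37.

At the order-1 pole -1 set g(η) = (η - (-1))*f(η) = -26/37.
Simple pole: residue = g(a) at a = -1, which is -26/37.


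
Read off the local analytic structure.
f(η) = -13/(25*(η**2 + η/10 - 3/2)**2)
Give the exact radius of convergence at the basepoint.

Denominator factor (η**2 + η/10 - 3/2)^2: discriminant 601/100, real irrational roots -1/20 + (1/20)*sqrt(601) and -1/20 - (1/20)*sqrt(601); poles of order 2, moduli -1/20 + (1/20)*sqrt(601) and 1/20 + (1/20)*sqrt(601).
The radius of convergence is the smallest modulus among the singular points: -1/20 + (1/20)*sqrt(601).

The radius of convergence is -1/20 + (1/20)*sqrt(601).


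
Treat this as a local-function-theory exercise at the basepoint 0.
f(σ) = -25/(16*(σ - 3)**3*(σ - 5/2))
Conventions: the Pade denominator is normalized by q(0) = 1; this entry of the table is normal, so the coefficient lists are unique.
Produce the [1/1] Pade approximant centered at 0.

Taylor coefficients needed (expand at 0): a_0 = -5/216, a_1 = -7/216, a_2 = -23/810.
Write the denominator as Q(σ) = 1 + q1*σ. Requiring Q*f - P = O(σ^3) with deg P <= 1 kills the coefficients of σ^2..σ^2 in Q*f:
  σ^2: a_2 + q1*a_1 = 0, i.e. -23/810 + (-7/216)*q1 = 0.
Solving this linear system: q1 = -92/105.
The numerator is Q*f truncated at degree 1: P0 = a_0 = -5/216; P1 = a_1 + q1*a_0 = -55/4536.

The Pade approximant has numerator coefficients [-5/216, -55/4536]; denominator coefficients [1, -92/105].


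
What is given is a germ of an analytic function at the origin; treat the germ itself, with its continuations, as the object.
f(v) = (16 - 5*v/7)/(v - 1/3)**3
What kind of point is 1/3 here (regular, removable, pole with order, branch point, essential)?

The point is a pole of order 3.

The denominator factor v - 1/3 vanishes at 1/3 and appears to the power 3; the numerator there equals 331/21, nonzero, and no other factor vanishes.
Hence a pole whose order is the multiplicity, 3.


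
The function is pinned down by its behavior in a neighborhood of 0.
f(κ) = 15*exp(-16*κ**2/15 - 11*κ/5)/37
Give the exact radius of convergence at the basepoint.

The radius of convergence is infinite.

The factor exp(-16*κ**2/15 - 11*κ/5) is entire and contributes no finite singular point.
The polynomial part has no poles.
No finite singular points: the Taylor series at 0 converges everywhere.


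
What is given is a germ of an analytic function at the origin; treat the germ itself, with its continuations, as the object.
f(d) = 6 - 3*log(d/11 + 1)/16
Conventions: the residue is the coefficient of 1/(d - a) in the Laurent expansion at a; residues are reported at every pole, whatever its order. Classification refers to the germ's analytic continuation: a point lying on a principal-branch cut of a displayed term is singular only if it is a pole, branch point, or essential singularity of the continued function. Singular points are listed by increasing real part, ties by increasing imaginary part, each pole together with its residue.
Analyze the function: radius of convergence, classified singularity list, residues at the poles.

Radius of convergence at 0: 11.
At -11: a logarithmic branch point.

Branch term (-3/16)*log(1 - d/(-11)): its argument vanishes at d = -11, a logarithmic branch point, modulus 11.
The radius of convergence is the smallest modulus among the singular points: 11.


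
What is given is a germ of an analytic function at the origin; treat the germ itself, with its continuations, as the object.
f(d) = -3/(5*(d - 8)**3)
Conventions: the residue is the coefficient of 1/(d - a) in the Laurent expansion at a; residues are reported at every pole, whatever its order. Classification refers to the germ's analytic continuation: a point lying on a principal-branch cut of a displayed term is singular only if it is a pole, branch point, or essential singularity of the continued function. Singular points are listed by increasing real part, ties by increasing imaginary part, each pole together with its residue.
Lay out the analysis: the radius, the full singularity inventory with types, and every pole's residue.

Radius of convergence at 0: 8.
At 8: a pole of order 3; residue 0.

Denominator factor (d - 8)^3: pole of order 3 at 8, modulus 8.
The radius of convergence is the smallest modulus among the singular points: 8.
At the order-3 pole 8 set g(d) = (d - (8))^3*f(d) = -3/5.
Order-3 pole: residue = g''(a)/2; g''(8) = 0, so the residue is 0.


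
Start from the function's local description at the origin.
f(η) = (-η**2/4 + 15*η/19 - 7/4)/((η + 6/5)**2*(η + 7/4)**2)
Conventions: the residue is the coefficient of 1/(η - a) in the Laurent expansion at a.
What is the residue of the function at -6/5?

At the order-2 pole -6/5 set g(η) = (η - (-6/5))^2*f(η) = (-η**2/4 + 15*η/19 - 7/4)/(η + 7/4)**2.
Order-2 pole: residue = g'(a); g'(-6/5) = 1045600/25289, so the residue is 1045600/25289.

The residue is 1045600/25289.


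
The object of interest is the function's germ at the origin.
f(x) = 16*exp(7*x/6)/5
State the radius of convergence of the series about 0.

The factor exp(7*x/6) is entire and contributes no finite singular point.
The polynomial part has no poles.
No finite singular points: the Taylor series at 0 converges everywhere.

The radius of convergence is infinite.


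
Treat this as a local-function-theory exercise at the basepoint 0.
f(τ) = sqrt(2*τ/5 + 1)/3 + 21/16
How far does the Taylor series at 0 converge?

The radius of convergence is 5/2.

Branch term (1/3)*sqrt(1 - τ/(-5/2)): its argument vanishes at τ = -5/2, a square-root branch point, modulus 5/2.
The radius of convergence is the smallest modulus among the singular points: 5/2.


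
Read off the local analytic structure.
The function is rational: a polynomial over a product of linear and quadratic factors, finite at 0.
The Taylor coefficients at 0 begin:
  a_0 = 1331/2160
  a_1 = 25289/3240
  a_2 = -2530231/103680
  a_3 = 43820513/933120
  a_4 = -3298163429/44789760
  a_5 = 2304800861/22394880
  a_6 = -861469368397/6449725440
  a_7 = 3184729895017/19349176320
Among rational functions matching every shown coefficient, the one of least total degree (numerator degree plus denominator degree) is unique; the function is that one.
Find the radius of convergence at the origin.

No rational of total degree below 5 reproduces all 8 coefficients; solving the [2/3] Pade equations on them gives f(α) = (-9*α**2/5 + 37*α/3 + 4/5)/(α + 12/11)**3, whose expansion matches every shown term.
Denominator factor (α + 12/11)^3: pole of order 3 at -12/11, modulus 12/11.
The radius of convergence is the smallest modulus among the singular points: 12/11.

The radius of convergence is 12/11.


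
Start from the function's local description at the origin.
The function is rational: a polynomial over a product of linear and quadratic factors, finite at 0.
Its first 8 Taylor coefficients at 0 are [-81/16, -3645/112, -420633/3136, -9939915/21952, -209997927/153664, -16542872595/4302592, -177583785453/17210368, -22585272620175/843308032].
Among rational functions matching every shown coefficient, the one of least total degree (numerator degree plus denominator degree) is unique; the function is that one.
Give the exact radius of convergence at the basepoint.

No rational of total degree below 4 reproduces all 8 coefficients; solving the [0/4] Pade equations on them gives f(θ) = -1/(θ**2 - 10*θ/7 + 4/9)**2, whose expansion matches every shown term.
Denominator factor (θ**2 - 10*θ/7 + 4/9)^2: discriminant 116/441, real irrational roots 5/7 + (1/21)*sqrt(29) and 5/7 - (1/21)*sqrt(29); poles of order 2, moduli 5/7 + (1/21)*sqrt(29) and 5/7 - (1/21)*sqrt(29).
The radius of convergence is the smallest modulus among the singular points: 5/7 - (1/21)*sqrt(29).

The radius of convergence is 5/7 - (1/21)*sqrt(29).


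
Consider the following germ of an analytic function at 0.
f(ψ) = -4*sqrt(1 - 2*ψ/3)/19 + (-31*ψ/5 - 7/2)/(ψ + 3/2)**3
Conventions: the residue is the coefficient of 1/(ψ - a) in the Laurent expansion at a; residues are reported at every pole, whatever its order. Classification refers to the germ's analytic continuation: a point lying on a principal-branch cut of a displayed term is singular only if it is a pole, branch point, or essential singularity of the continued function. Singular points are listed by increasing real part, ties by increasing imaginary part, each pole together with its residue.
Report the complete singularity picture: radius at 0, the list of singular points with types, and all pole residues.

Denominator factor (ψ + 3/2)^3: pole of order 3 at -3/2, modulus 3/2.
Branch term (-4/19)*sqrt(1 - ψ/(3/2)): its argument vanishes at ψ = 3/2, a square-root branch point, modulus 3/2.
The radius of convergence is the smallest modulus among the singular points: 3/2.
The branch term is analytic at -3/2 and contributes nothing to the residue; only the rational part matters.
At the order-3 pole -3/2 set g(ψ) = (ψ - (-3/2))^3*(rational part) = -31*ψ/5 - 7/2.
Order-3 pole: residue = g''(a)/2; g''(-3/2) = 0, so the residue is 0.
List the singular points by increasing real part (a conjugate pair: the negative imaginary part first).

Radius of convergence at 0: 3/2.
At -3/2: a pole of order 3; residue 0.
At 3/2: an algebraic (square-root) branch point.


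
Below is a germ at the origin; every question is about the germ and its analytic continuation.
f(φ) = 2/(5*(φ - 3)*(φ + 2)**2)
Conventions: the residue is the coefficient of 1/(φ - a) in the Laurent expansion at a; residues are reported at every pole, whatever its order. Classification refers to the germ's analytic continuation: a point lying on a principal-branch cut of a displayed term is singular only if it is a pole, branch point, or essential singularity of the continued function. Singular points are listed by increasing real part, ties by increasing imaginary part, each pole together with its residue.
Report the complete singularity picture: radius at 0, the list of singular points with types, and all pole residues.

Denominator factor (φ + 2)^2: pole of order 2 at -2, modulus 2.
Denominator factor (φ - 3): pole of order 1 at 3, modulus 3.
The radius of convergence is the smallest modulus among the singular points: 2.
At the order-2 pole -2 set g(φ) = (φ - (-2))^2*f(φ) = 2/(5*(φ - 3)).
Order-2 pole: residue = g'(a); g'(-2) = -2/125, so the residue is -2/125.
At the order-1 pole 3 set g(φ) = (φ - (3))*f(φ) = 2/(5*(φ + 2)**2).
Simple pole: residue = g(a) at a = 3, which is 2/125.
List the singular points by increasing real part (a conjugate pair: the negative imaginary part first).

Radius of convergence at 0: 2.
At -2: a pole of order 2; residue -2/125.
At 3: a pole of order 1; residue 2/125.


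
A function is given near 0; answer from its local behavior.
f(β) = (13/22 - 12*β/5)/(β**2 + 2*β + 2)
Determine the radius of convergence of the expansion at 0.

The radius of convergence is sqrt(2).

Denominator factor (β**2 + 2*β + 2): discriminant -4, complex-conjugate roots (-1) + (1)*i and (-1) - (1)*i; poles of order 1, moduli sqrt(2) and sqrt(2).
The radius of convergence is the smallest modulus among the singular points: sqrt(2).


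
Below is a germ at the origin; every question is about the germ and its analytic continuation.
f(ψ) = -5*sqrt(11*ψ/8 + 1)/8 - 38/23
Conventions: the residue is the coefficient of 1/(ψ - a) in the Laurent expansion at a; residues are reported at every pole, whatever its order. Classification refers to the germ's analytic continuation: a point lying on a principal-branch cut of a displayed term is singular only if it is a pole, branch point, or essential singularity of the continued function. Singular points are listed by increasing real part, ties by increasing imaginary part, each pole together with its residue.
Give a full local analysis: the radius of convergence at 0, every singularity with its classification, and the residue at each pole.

Branch term (-5/8)*sqrt(1 - ψ/(-8/11)): its argument vanishes at ψ = -8/11, a square-root branch point, modulus 8/11.
The radius of convergence is the smallest modulus among the singular points: 8/11.

Radius of convergence at 0: 8/11.
At -8/11: an algebraic (square-root) branch point.


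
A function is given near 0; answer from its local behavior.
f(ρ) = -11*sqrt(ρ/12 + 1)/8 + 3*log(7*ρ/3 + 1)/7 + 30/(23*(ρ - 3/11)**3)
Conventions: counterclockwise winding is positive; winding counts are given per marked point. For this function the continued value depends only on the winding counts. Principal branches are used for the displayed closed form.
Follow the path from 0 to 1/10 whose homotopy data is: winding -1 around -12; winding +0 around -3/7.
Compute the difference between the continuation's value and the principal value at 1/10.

Continued minus principal equals (121/240)*sqrt(30).

The rational part is single-valued and drops out of the difference; each branch term changes only by its own monodromy.
(-11/8)*sqrt(1 - ρ/(-12)): winding -1 is odd, the square root flips sign, contributing -2*(-11/8)*sqrt(1 - (1/10)/(-12)) = -2*(-11/8)*sqrt(121/120) = (121/240)*sqrt(30).
(3/7)*log(1 - ρ/(-3/7)): winding 0 around -3/7, so this term returns to its principal value, contribution 0.
Summing the contributions at ρ = 1/10 gives (121/240)*sqrt(30).


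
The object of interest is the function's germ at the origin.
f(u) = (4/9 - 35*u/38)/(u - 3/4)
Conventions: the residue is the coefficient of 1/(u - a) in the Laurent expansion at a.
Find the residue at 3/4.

At the order-1 pole 3/4 set g(u) = (u - (3/4))*f(u) = 4/9 - 35*u/38.
Simple pole: residue = g(a) at a = 3/4, which is -337/1368.

The residue is -337/1368.


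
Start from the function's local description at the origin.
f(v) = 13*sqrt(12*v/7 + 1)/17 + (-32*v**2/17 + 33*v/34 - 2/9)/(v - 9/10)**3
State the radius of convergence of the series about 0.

The radius of convergence is 7/12.

Denominator factor (v - 9/10)^3: pole of order 3 at 9/10, modulus 9/10.
Branch term (13/17)*sqrt(1 - v/(-7/12)): its argument vanishes at v = -7/12, a square-root branch point, modulus 7/12.
The radius of convergence is the smallest modulus among the singular points: 7/12.


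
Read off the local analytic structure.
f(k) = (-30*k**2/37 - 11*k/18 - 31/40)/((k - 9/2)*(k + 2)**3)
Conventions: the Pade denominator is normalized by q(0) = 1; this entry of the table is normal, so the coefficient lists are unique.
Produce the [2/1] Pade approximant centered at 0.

Taylor coefficients needed (expand at 0): a_0 = 31/1440, a_1 = -91/8640, a_2 = 77713/2877120, a_3 = -1513673/51788160.
Write the denominator as Q(k) = 1 + q1*k. Requiring Q*f - P = O(k^4) with deg P <= 2 kills the coefficients of k^3..k^3 in Q*f:
  k^3: a_3 + q1*a_2 = 0, i.e. -1513673/51788160 + (77713/2877120)*q1 = 0.
Solving this linear system: q1 = 1513673/1398834.
The numerator is Q*f truncated at degree 2: P0 = a_0 = 31/1440; P1 = a_1 + q1*a_0 = 12854107/1007160480; P2 = a_2 + q1*a_1 = 775787083/49686583680.

The Pade approximant has numerator coefficients [31/1440, 12854107/1007160480, 775787083/49686583680]; denominator coefficients [1, 1513673/1398834].


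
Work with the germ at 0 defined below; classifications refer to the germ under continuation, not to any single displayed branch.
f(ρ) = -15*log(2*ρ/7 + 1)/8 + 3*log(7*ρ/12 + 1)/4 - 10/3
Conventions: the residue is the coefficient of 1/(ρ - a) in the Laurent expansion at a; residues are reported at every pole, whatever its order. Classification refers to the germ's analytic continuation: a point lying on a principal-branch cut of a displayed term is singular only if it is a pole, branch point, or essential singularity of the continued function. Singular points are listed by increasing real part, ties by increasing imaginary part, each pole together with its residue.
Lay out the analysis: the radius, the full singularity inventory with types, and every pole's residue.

Branch term (3/4)*log(1 - ρ/(-12/7)): its argument vanishes at ρ = -12/7, a logarithmic branch point, modulus 12/7.
Branch term (-15/8)*log(1 - ρ/(-7/2)): its argument vanishes at ρ = -7/2, a logarithmic branch point, modulus 7/2.
The radius of convergence is the smallest modulus among the singular points: 12/7.
List the singular points by increasing real part (a conjugate pair: the negative imaginary part first).

Radius of convergence at 0: 12/7.
At -7/2: a logarithmic branch point.
At -12/7: a logarithmic branch point.
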